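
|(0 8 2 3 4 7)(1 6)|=6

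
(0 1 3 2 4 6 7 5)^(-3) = (0 6 3 5 4 1 7 2)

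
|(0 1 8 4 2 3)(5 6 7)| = 6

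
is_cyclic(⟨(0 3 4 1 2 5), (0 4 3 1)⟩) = no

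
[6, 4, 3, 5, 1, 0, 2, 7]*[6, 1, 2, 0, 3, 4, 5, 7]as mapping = [0→5, 1→3, 2→0, 3→4, 4→1, 5→6, 6→2, 7→7]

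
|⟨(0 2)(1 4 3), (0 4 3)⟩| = 120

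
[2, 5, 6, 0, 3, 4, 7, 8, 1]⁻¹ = [3, 8, 0, 4, 5, 1, 2, 6, 7]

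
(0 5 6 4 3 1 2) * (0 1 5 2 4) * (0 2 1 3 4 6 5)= (0 1 6 2 3) 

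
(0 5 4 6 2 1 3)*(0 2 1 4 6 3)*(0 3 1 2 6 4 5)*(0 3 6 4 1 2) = (0 3 4 2 5 1 6) 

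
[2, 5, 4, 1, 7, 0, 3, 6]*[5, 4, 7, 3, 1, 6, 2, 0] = [7, 6, 1, 4, 0, 5, 3, 2]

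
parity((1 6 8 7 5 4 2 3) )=odd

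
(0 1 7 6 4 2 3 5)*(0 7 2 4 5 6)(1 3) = (0 3 6 5 7)(1 2)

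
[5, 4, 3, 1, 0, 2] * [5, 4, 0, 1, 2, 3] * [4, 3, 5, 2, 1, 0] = [2, 5, 3, 1, 0, 4]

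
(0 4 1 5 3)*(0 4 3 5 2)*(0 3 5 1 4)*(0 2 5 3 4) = (0 3 2 4)(1 5)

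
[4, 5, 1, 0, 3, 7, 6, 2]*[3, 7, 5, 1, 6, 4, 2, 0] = [6, 4, 7, 3, 1, 0, 2, 5]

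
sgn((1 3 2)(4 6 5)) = 1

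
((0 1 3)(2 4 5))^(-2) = (0 1 3)(2 4 5)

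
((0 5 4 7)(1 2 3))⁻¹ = (0 7 4 5)(1 3 2)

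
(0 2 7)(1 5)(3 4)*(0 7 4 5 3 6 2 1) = (0 1 3 5)(2 4 6)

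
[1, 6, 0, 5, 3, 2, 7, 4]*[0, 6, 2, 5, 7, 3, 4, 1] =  [6, 4, 0, 3, 5, 2, 1, 7]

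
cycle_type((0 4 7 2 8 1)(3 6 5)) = 3.6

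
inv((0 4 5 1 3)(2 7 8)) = (0 3 1 5 4)(2 8 7)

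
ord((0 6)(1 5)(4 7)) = 2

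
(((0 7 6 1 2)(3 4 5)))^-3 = (0 6 2 7 1)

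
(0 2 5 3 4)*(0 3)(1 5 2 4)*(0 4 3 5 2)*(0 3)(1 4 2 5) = (1 5 2 3 4)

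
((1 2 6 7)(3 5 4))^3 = (1 7 6 2)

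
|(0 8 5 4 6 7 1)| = 7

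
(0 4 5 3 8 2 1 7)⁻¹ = (0 7 1 2 8 3 5 4)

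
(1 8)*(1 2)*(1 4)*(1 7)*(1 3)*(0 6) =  (0 6)(1 8 2 4 7 3)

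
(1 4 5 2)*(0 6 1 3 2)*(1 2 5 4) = (0 6 2 3 5)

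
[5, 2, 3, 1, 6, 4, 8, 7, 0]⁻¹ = [8, 3, 1, 2, 5, 0, 4, 7, 6]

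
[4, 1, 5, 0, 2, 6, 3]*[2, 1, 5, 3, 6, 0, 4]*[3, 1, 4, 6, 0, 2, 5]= [5, 1, 3, 4, 2, 0, 6]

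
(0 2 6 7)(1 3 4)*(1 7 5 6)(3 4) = (0 2 1 4 7)(5 6)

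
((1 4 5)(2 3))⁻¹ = (1 5 4)(2 3)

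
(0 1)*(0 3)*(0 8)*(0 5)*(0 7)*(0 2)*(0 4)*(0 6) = (0 1 3 8 5 7 2 4 6)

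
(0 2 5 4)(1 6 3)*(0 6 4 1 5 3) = (0 2 3 5 1 4 6)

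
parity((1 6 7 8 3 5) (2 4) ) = even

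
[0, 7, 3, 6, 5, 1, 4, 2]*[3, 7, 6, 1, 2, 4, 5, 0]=[3, 0, 1, 5, 4, 7, 2, 6]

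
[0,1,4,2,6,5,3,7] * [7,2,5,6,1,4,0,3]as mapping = [0→7,1→2,2→1,3→5,4→0,5→4,6→6,7→3]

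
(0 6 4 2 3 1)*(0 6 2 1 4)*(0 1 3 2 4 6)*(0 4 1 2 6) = (0 1 4 3)(2 6)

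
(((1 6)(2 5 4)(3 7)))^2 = (2 4 5)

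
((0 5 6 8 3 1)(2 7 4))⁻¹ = (0 1 3 8 6 5)(2 4 7)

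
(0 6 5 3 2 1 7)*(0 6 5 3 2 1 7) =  (0 5 2 7 6 3 1)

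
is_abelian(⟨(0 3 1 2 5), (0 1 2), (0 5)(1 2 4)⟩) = no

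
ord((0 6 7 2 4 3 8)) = 7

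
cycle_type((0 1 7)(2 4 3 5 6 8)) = 3.6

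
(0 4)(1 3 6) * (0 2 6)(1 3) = (0 4 2 6 3)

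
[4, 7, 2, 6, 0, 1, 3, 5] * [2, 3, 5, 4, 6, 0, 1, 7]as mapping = [0→6, 1→7, 2→5, 3→1, 4→2, 5→3, 6→4, 7→0]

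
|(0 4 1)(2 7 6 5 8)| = 15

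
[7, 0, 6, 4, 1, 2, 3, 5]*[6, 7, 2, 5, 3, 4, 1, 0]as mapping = [0→0, 1→6, 2→1, 3→3, 4→7, 5→2, 6→5, 7→4]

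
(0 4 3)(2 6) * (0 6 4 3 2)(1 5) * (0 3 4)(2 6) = (0 4 6 3 2)(1 5)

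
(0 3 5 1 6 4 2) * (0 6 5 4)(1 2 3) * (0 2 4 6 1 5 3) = (0 5 4)(1 3 6 2)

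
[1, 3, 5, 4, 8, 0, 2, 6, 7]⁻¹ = [5, 0, 6, 1, 3, 2, 7, 8, 4]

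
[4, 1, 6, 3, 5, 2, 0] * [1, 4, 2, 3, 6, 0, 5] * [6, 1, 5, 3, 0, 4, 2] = [2, 0, 4, 3, 6, 5, 1]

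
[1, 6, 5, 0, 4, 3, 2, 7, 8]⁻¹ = [3, 0, 6, 5, 4, 2, 1, 7, 8]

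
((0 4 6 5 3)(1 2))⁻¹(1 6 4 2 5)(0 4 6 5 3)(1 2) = (1 3 2 5 6)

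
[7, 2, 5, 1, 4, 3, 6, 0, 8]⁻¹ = [7, 3, 1, 5, 4, 2, 6, 0, 8]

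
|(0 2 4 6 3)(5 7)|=10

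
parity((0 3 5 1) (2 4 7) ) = odd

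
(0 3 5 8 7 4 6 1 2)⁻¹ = (0 2 1 6 4 7 8 5 3)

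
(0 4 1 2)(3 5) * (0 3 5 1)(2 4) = (0 2 3 1 4)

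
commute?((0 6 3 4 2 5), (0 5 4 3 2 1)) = no:(0 6 3 4 2 5) * (0 5 4 3 2 1) = (0 6 2 4 1), (0 5 4 3 2 1) * (0 6 3 4 2 5) = (1 6 3 5 2)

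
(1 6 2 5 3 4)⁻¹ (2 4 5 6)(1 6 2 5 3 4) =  (1 3 2 5)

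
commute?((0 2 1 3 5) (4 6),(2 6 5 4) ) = no:(0 2 1 3 5) (4 6)*(2 6 5 4) = (0 6 2 1 3 4 5),(2 6 5 4)*(0 2 1 3 5) (4 6) = (0 2 4 1 3 5 6) 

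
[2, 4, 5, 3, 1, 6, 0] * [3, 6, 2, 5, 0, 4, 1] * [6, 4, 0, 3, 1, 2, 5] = [0, 6, 1, 2, 5, 4, 3]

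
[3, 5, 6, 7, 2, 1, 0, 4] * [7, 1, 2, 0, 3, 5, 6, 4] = [0, 5, 6, 4, 2, 1, 7, 3]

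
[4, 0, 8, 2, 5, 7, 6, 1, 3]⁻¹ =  [1, 7, 3, 8, 0, 4, 6, 5, 2]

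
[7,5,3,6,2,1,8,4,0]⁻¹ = [8,5,4,2,7,1,3,0,6]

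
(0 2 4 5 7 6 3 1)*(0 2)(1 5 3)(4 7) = (1 2 7 6)(3 5 4)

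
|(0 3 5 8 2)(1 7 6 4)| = 20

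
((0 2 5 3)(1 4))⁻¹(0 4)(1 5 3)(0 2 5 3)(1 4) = (0 4 3)(1 2)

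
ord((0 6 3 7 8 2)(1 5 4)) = 6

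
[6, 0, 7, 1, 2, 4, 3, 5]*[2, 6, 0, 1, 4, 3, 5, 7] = [5, 2, 7, 6, 0, 4, 1, 3]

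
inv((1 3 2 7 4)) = (1 4 7 2 3)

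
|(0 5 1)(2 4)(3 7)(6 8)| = 6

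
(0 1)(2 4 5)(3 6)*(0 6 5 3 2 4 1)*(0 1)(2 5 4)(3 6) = (0 1 3 4 6 5 2)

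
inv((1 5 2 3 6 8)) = (1 8 6 3 2 5)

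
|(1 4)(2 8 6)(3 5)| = 6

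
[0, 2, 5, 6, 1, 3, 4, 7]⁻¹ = [0, 4, 1, 5, 6, 2, 3, 7]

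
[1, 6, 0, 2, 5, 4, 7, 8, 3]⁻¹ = [2, 0, 3, 8, 5, 4, 1, 6, 7]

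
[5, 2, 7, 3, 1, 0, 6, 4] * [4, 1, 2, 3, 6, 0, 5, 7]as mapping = [0→0, 1→2, 2→7, 3→3, 4→1, 5→4, 6→5, 7→6]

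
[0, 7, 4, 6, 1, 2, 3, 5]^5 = [0, 1, 2, 6, 4, 5, 3, 7]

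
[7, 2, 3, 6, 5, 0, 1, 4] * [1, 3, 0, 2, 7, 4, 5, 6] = [6, 0, 2, 5, 4, 1, 3, 7]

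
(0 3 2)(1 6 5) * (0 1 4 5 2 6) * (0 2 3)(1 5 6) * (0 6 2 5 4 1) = (0 6 3)(1 5)(2 4)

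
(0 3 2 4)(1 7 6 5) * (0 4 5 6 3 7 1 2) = (0 7 3)(2 5)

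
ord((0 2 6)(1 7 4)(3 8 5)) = 3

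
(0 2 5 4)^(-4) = ()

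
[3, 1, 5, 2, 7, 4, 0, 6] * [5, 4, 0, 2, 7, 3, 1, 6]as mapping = [0→2, 1→4, 2→3, 3→0, 4→6, 5→7, 6→5, 7→1]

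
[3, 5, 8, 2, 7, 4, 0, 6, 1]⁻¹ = [6, 8, 3, 0, 5, 1, 7, 4, 2]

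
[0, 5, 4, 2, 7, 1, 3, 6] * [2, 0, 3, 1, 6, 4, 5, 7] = [2, 4, 6, 3, 7, 0, 1, 5]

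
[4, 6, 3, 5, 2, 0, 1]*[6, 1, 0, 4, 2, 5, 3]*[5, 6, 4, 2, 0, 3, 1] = [4, 2, 0, 3, 5, 1, 6] 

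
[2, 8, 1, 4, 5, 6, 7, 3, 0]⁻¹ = [8, 2, 0, 7, 3, 4, 5, 6, 1]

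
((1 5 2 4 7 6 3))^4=(1 7 5 6 2 3 4)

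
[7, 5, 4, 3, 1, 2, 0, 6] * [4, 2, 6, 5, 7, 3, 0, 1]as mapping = [0→1, 1→3, 2→7, 3→5, 4→2, 5→6, 6→4, 7→0]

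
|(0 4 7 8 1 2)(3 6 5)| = 6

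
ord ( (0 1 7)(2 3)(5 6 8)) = 6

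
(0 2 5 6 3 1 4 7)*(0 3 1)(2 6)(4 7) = (0 6 1 7 3)(2 5)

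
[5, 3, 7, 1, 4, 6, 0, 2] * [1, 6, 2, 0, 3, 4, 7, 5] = [4, 0, 5, 6, 3, 7, 1, 2]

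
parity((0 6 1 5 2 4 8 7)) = odd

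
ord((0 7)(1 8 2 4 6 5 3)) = 14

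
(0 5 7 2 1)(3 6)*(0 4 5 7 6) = (0 7 2 1 4 5 6 3)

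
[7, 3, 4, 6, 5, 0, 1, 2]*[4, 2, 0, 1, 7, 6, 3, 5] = [5, 1, 7, 3, 6, 4, 2, 0] 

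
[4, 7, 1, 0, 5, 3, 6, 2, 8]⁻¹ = [3, 2, 7, 5, 0, 4, 6, 1, 8]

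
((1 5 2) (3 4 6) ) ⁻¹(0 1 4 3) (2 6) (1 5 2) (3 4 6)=(0 5 6 4) (1 3) 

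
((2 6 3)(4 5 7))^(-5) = (2 6 3)(4 5 7)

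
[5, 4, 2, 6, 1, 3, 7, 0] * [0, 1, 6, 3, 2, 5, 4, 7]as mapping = [0→5, 1→2, 2→6, 3→4, 4→1, 5→3, 6→7, 7→0]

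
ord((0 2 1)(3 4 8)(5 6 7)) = 3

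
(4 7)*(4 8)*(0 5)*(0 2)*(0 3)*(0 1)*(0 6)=(0 5 2 3 1 6)(4 7 8)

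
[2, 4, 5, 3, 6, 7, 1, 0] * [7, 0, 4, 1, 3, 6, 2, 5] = [4, 3, 6, 1, 2, 5, 0, 7]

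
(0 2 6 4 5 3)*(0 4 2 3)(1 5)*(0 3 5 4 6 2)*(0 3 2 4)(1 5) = (0 1)(2 4 5)(3 6)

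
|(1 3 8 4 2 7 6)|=7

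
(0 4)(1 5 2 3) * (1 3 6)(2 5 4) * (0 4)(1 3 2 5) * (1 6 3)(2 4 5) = (0 2 3 4 5 6 1)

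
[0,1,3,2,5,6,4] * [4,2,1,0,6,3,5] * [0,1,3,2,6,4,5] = [6,3,0,1,2,4,5]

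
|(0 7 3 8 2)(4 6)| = 10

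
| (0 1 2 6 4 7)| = 6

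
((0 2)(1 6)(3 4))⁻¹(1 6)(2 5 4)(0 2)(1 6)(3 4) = (0 5 3)(1 6)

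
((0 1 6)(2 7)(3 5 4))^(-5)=(0 1 6)(2 7)(3 5 4)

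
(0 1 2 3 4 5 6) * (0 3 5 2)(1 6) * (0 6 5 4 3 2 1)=(0 5)(1 6 2 4)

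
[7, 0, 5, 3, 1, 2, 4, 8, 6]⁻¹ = [1, 4, 5, 3, 6, 2, 8, 0, 7]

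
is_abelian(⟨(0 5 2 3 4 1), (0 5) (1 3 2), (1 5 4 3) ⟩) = no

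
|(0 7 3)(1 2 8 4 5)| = 15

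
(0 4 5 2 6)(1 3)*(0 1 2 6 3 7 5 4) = (1 7 5 6)(2 3)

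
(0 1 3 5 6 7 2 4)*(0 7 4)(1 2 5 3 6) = (0 2)(1 6 4 7 5)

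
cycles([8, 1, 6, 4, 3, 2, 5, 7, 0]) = (0 8)(2 6 5)(3 4)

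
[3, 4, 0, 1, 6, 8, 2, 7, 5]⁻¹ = [2, 3, 6, 0, 1, 8, 4, 7, 5]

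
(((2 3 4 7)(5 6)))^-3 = (2 3 4 7)(5 6)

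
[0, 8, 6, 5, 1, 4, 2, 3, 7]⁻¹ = [0, 4, 6, 7, 5, 3, 2, 8, 1]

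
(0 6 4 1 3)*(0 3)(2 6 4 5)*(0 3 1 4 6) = (0 6 5 2)(1 3)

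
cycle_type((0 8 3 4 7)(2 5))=2.5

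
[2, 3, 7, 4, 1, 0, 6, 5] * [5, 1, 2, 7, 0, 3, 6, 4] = [2, 7, 4, 0, 1, 5, 6, 3]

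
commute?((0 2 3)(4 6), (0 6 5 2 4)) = no:(0 2 3)(4 6) * (0 6 5 2 4) = (0 4 5 2 3 6), (0 6 5 2 4) * (0 2 3)(4 6) = (0 4 2 6 5 3)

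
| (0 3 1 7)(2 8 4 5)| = 4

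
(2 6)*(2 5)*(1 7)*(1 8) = (1 7 8)(2 6 5)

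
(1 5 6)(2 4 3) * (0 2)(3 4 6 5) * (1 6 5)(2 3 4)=(0 3)(1 4 2 5)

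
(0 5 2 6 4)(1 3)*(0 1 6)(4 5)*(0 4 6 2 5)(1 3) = (0 6)(2 4 3)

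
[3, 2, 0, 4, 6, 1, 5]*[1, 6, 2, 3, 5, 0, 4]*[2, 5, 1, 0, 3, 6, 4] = [0, 1, 5, 6, 3, 4, 2]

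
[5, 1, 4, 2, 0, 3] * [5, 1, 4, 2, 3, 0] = [0, 1, 3, 4, 5, 2]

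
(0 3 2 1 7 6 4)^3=(0 1 4 2 6 3 7)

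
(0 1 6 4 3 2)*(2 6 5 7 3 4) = (0 1 5 7 3 6 2)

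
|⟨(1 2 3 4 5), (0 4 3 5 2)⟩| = 360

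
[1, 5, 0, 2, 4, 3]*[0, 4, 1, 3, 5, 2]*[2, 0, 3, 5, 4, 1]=[4, 3, 2, 0, 1, 5]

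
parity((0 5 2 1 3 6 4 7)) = odd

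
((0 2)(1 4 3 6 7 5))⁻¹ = (0 2)(1 5 7 6 3 4)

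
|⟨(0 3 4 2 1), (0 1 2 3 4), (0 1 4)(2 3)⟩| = 120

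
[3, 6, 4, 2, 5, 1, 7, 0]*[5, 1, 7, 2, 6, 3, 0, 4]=[2, 0, 6, 7, 3, 1, 4, 5]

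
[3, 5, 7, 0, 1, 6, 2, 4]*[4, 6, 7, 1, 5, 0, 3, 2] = [1, 0, 2, 4, 6, 3, 7, 5]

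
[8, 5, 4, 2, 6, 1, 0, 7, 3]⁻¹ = [6, 5, 3, 8, 2, 1, 4, 7, 0]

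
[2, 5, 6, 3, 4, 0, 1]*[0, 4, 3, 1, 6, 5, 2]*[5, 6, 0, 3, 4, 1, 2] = [3, 1, 0, 6, 2, 5, 4]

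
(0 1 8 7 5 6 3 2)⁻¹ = (0 2 3 6 5 7 8 1)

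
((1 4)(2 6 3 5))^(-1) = (1 4)(2 5 3 6)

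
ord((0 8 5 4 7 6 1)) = 7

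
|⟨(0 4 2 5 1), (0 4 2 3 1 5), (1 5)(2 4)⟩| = 720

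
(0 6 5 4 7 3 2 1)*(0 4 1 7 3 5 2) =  (0 6 2 7 5 1 4 3)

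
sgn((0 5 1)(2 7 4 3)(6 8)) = 1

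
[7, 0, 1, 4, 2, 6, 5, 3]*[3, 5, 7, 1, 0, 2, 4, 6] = [6, 3, 5, 0, 7, 4, 2, 1]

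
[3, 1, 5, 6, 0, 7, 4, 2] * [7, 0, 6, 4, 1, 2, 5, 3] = [4, 0, 2, 5, 7, 3, 1, 6]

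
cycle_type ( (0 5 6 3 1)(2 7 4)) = 3.5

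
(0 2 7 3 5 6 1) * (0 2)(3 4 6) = (1 2 7 4 6)(3 5)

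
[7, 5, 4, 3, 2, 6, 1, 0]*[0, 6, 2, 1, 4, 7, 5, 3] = [3, 7, 4, 1, 2, 5, 6, 0]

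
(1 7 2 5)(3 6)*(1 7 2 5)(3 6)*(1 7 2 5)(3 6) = (1 5 2 7)(3 6)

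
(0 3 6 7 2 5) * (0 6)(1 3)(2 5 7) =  (0 1 3)(2 7 5 6)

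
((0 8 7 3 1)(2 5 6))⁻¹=(0 1 3 7 8)(2 6 5)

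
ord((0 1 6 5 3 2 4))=7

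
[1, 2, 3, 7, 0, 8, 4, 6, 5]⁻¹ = [4, 0, 1, 2, 6, 8, 7, 3, 5]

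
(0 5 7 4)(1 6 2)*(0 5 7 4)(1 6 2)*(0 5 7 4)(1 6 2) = (0 4 7 5)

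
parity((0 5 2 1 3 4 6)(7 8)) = odd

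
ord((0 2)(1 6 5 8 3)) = 10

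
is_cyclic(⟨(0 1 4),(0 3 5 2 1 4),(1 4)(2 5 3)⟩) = no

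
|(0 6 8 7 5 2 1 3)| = 8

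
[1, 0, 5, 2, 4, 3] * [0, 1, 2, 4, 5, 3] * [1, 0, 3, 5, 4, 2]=[0, 1, 5, 3, 2, 4]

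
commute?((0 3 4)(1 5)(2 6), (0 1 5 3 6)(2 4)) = no:(0 3 4)(1 5)(2 6)*(0 1 5 3 6)(2 4) = (0 6 4 1 3 2), (0 1 5 3 6)(2 4)*(0 3 4)(1 5)(2 6) = (0 5 4 6 3 2)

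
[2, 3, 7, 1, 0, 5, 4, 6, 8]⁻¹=[4, 3, 0, 1, 6, 5, 7, 2, 8]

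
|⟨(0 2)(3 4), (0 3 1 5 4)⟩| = 60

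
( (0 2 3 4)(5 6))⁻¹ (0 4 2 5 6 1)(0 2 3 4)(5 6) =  (0 3 6 5 1 2)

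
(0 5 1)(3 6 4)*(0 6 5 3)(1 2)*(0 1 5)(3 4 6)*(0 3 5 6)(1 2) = (0 4 2 6)(1 5)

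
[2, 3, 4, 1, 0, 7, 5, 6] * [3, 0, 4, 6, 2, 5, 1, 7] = [4, 6, 2, 0, 3, 7, 5, 1]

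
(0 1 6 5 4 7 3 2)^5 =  (0 7 6 2 4 1 3 5)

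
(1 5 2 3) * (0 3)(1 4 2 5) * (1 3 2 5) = (0 2)(1 3 4 5)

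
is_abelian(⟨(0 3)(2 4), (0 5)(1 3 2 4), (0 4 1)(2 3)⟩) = no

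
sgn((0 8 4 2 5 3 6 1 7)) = 1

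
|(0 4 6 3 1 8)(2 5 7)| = 6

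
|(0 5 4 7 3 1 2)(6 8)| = 14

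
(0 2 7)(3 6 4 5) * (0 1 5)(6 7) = (0 2 6 4)(1 5 3 7)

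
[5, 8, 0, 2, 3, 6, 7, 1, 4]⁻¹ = [2, 7, 3, 4, 8, 0, 5, 6, 1]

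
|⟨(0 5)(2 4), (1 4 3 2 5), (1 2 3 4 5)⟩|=360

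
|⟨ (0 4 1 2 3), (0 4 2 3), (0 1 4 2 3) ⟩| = 120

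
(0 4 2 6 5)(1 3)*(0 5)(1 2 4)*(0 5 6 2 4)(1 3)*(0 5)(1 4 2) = (0 3 2 1 4 5 6)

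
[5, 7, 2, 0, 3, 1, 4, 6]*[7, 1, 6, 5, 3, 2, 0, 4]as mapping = [0→2, 1→4, 2→6, 3→7, 4→5, 5→1, 6→3, 7→0]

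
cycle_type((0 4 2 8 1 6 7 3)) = 8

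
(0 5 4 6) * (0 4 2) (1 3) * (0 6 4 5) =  (1 3) (2 6 5) 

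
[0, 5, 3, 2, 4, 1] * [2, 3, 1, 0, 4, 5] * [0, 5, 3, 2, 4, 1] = [3, 1, 0, 5, 4, 2]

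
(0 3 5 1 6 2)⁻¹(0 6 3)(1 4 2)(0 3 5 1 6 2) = (0 6 4)(2 5 3)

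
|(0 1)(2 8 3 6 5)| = 10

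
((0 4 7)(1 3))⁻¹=(0 7 4)(1 3)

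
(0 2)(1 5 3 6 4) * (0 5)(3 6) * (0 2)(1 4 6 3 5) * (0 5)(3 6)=(0 5 6 3)(1 2)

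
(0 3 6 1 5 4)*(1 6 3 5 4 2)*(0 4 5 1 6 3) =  (0 1 5 2 6 3)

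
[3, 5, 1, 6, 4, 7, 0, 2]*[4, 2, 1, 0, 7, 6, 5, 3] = [0, 6, 2, 5, 7, 3, 4, 1]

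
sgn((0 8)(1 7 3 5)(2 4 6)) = 1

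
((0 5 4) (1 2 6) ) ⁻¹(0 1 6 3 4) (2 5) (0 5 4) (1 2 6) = (0 5 2 1 3) (4 6) 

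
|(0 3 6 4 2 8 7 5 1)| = 9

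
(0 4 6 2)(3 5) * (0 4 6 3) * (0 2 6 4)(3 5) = (0 4 5 2)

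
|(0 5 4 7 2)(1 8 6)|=15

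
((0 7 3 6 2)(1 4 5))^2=(0 3 2 7 6)(1 5 4)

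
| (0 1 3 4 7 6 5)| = 7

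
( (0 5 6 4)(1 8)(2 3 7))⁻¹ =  (0 4 6 5)(1 8)(2 7 3)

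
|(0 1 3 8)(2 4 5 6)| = 4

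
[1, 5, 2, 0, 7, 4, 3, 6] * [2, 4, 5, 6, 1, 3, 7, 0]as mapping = [0→4, 1→3, 2→5, 3→2, 4→0, 5→1, 6→6, 7→7]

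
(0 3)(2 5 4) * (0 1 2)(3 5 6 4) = (0 5 3 1 2 6 4)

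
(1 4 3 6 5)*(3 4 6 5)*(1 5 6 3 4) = (1 3 6 4)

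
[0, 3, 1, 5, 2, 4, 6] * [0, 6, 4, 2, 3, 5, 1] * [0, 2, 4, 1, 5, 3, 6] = [0, 4, 6, 3, 5, 1, 2]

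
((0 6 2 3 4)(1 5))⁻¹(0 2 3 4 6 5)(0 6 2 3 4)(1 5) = (0 2 1 6 3 4)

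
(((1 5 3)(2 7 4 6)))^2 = (1 3 5)(2 4)(6 7)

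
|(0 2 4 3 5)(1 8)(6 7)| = 10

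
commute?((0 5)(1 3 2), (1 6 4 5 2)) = no:(0 5)(1 3 2) * (1 6 4 5 2) = (0 2 6 4 5)(1 3), (1 6 4 5 2) * (0 5)(1 3 2) = (0 5 1 6 4)(2 3)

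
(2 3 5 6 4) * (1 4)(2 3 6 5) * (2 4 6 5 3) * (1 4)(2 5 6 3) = (1 3)(2 6 4 5)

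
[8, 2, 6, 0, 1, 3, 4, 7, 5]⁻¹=[3, 4, 1, 5, 6, 8, 2, 7, 0]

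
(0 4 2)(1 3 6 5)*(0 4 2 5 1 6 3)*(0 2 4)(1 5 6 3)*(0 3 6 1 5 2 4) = (1 4)(2 3 5 6)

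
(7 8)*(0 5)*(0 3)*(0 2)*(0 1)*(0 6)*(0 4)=(0 5 3 2 1 6 4)(7 8)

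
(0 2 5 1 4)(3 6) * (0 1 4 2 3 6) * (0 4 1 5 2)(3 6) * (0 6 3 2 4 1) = (0 3 1 6 2 4 5)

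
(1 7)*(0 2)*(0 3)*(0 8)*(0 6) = (0 2 3 8 6) (1 7) 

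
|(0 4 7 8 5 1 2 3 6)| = 9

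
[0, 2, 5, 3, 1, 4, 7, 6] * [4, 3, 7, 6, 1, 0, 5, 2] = [4, 7, 0, 6, 3, 1, 2, 5]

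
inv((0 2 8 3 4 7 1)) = (0 1 7 4 3 8 2)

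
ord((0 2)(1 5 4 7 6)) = 10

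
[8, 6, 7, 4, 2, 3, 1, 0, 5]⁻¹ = [7, 6, 4, 5, 3, 8, 1, 2, 0]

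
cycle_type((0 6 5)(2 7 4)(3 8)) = 2.3^2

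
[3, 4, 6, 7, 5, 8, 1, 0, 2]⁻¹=[7, 6, 8, 0, 1, 4, 2, 3, 5]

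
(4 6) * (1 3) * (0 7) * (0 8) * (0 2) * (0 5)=(0 7 8 2 5) (1 3) (4 6) 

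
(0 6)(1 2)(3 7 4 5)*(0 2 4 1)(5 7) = (0 6 2)(1 4 7)(3 5)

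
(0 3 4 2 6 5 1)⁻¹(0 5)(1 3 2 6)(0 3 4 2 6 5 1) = (0 4 6 5)(1 3)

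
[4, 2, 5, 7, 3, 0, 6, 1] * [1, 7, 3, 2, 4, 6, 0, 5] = [4, 3, 6, 5, 2, 1, 0, 7]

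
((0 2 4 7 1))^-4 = (0 2 4 7 1)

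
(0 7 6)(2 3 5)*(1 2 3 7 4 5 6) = (0 4 5 3 6)(1 2 7)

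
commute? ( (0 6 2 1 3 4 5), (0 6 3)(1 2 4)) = no: (0 6 2 1 3 4 5)*(0 6 3)(1 2 4) = (0 3 1)(4 5 6), (0 6 3)(1 2 4)*(0 6 2 1 3 4 5) = (0 2 5)(3 6 4)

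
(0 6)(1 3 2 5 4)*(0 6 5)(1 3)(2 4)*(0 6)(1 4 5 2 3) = (0 2 6)(1 4)(3 5)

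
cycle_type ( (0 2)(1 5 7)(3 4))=2^2.3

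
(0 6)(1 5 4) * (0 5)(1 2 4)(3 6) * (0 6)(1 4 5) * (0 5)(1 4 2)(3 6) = (0 6 4 1 3 5 2)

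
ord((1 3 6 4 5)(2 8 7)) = 15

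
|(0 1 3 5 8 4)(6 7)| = 6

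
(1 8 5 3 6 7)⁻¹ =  (1 7 6 3 5 8)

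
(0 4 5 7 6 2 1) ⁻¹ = (0 1 2 6 7 5 4) 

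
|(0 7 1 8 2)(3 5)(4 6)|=10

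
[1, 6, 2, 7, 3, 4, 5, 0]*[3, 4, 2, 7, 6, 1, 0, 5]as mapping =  [0→4, 1→0, 2→2, 3→5, 4→7, 5→6, 6→1, 7→3]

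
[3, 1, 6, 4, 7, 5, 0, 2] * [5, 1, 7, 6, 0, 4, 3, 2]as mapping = [0→6, 1→1, 2→3, 3→0, 4→2, 5→4, 6→5, 7→7]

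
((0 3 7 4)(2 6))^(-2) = (0 7)(3 4)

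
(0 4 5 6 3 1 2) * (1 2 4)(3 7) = (0 1 4 5 6 7 3 2)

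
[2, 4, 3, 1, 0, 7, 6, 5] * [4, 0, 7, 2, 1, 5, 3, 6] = [7, 1, 2, 0, 4, 6, 3, 5]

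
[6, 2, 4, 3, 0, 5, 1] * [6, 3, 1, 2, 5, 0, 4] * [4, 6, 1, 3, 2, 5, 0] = [2, 6, 5, 1, 0, 4, 3]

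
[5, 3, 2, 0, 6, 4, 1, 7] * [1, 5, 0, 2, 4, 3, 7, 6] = [3, 2, 0, 1, 7, 4, 5, 6]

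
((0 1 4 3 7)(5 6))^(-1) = (0 7 3 4 1)(5 6)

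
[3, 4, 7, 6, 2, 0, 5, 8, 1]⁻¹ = [5, 8, 4, 0, 1, 6, 3, 2, 7]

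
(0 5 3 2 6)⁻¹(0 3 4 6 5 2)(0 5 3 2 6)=(0 3 6 5 2 4)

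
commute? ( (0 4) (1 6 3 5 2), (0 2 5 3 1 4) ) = no: (0 4) (1 6 3 5 2)*(0 2 5 3 1 4) = (1 6) (2 4), (0 2 5 3 1 4)*(0 4) (1 6 3 5 2) = (0 1) (3 6) 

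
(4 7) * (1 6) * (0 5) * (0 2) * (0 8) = (0 5 2 8)(1 6)(4 7)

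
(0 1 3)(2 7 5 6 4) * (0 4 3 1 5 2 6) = (0 5)(2 7)(3 4 6)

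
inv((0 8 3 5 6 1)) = (0 1 6 5 3 8)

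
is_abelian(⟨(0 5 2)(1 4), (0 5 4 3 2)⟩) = no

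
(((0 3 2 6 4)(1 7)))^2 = (0 2 4 3 6)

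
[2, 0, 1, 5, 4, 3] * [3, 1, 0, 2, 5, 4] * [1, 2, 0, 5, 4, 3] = [1, 5, 2, 4, 3, 0]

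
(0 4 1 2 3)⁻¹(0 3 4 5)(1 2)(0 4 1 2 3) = (0 1 5 4)(2 3)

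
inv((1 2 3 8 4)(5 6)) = (1 4 8 3 2)(5 6)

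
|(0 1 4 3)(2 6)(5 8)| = 4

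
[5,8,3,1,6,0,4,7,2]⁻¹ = [5,3,8,2,6,0,4,7,1]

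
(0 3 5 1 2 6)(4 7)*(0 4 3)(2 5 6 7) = (1 5)(2 7 3 6 4)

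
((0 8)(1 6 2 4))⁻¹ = (0 8)(1 4 2 6)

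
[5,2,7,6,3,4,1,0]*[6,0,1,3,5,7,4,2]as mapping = [0→7,1→1,2→2,3→4,4→3,5→5,6→0,7→6]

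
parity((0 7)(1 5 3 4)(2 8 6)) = even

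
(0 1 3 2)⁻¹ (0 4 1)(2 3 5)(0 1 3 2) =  (0 2 5)(1 4 3)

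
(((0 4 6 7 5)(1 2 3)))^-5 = (1 2 3)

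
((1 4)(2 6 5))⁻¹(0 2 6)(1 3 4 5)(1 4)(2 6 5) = (0 6 5)(1 2 4 3)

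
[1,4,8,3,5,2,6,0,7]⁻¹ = [7,0,5,3,1,4,6,8,2]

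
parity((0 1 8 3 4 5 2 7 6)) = even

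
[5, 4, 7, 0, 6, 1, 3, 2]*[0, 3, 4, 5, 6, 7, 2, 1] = [7, 6, 1, 0, 2, 3, 5, 4]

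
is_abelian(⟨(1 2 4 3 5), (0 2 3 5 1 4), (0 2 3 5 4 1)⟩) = no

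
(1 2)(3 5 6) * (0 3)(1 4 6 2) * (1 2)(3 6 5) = (0 6)(1 2 4 5)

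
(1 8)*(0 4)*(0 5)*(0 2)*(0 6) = (0 4 5 2 6)(1 8)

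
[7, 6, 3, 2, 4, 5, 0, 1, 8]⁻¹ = [6, 7, 3, 2, 4, 5, 1, 0, 8]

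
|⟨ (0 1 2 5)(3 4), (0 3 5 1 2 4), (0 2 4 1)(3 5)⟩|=720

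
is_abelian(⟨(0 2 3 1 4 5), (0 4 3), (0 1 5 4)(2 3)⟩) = no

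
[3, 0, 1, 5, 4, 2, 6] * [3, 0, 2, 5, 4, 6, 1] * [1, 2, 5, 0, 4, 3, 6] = [3, 0, 1, 6, 4, 5, 2]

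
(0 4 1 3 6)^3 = (0 3 4 6 1)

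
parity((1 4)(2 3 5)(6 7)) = even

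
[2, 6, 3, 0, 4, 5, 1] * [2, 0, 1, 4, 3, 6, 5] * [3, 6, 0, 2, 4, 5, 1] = [6, 5, 4, 0, 2, 1, 3]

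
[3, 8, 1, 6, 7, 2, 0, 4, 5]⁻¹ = [6, 2, 5, 0, 7, 8, 3, 4, 1]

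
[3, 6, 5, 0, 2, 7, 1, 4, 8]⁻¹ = [3, 6, 4, 0, 7, 2, 1, 5, 8]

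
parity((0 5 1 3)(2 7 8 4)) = even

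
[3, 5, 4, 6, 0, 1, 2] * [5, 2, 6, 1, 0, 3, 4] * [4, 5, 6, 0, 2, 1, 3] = [5, 0, 4, 2, 1, 6, 3]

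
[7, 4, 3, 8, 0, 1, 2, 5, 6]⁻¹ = [4, 5, 6, 2, 1, 7, 8, 0, 3]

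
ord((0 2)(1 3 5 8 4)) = 10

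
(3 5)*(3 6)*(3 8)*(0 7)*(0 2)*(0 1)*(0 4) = (0 7 2 1 4)(3 5 6 8)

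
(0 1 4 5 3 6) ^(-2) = (0 3 4) (1 6 5) 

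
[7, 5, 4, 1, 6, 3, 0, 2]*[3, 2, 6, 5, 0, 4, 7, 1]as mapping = [0→1, 1→4, 2→0, 3→2, 4→7, 5→5, 6→3, 7→6]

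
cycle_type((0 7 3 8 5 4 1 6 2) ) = 9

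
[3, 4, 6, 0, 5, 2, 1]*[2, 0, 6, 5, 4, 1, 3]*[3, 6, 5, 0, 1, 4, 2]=[4, 1, 0, 5, 6, 2, 3]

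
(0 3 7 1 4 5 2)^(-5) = (0 7 4 2 3 1 5)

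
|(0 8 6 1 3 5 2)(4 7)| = 14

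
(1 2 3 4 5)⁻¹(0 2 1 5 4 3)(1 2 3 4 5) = (0 3 2 1 5 4)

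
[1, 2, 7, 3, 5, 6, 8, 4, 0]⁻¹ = [8, 0, 1, 3, 7, 4, 5, 2, 6]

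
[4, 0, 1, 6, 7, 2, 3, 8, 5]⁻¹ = [1, 2, 5, 6, 0, 8, 3, 4, 7]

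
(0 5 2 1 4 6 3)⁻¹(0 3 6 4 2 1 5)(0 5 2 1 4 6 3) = (0 3 6 1 4 2 5)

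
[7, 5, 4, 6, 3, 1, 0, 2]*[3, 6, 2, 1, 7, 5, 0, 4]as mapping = [0→4, 1→5, 2→7, 3→0, 4→1, 5→6, 6→3, 7→2]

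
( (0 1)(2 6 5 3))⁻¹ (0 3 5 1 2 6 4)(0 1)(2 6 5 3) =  (0 6 5 4 1 2 3)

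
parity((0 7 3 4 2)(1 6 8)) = even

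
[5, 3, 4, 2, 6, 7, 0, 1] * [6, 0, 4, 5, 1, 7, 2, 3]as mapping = [0→7, 1→5, 2→1, 3→4, 4→2, 5→3, 6→6, 7→0]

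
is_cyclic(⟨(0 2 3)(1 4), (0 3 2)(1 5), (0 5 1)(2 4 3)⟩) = no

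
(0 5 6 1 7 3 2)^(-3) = (0 7 5 3 6 2 1)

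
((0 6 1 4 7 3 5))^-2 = (0 3 4 6 5 7 1)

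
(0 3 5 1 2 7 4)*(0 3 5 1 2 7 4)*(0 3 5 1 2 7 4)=(0 1 4 5 7 3 2) 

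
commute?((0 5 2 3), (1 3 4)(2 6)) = no:(0 5 2 3)*(1 3 4)(2 6) = (0 5 6 2 4 1 3), (1 3 4)(2 6)*(0 5 2 3) = (0 5 2 6 3 4 1)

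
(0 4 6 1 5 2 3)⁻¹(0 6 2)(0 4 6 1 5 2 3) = (1 3 4)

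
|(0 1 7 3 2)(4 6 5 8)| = 20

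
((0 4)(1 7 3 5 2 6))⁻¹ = (0 4)(1 6 2 5 3 7)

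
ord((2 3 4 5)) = 4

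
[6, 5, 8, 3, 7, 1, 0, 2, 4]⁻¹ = [6, 5, 7, 3, 8, 1, 0, 4, 2]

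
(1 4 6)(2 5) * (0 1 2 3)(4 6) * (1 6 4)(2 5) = (0 6 5 3)(1 4)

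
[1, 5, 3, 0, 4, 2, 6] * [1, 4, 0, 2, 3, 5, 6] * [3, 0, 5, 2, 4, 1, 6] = [4, 1, 5, 0, 2, 3, 6] 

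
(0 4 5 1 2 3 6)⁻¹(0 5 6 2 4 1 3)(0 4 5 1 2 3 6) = (0 3 5 2 6 4 1)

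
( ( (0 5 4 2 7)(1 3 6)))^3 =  (0 2 5 7 4)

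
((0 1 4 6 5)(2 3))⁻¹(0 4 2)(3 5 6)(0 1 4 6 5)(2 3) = (0 5 2)(1 6 3)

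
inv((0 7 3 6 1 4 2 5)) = (0 5 2 4 1 6 3 7)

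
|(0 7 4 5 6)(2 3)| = 10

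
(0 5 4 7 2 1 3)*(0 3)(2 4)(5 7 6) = (0 7 4 6 5 2 1)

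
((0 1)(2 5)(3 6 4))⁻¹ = (0 1)(2 5)(3 4 6)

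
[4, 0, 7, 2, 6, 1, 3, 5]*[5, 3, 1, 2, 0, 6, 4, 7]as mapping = [0→0, 1→5, 2→7, 3→1, 4→4, 5→3, 6→2, 7→6]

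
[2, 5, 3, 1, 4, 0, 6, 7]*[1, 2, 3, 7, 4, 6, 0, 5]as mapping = [0→3, 1→6, 2→7, 3→2, 4→4, 5→1, 6→0, 7→5]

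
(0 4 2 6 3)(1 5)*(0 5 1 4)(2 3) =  (2 6)(3 5 4)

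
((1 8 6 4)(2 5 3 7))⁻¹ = (1 4 6 8)(2 7 3 5)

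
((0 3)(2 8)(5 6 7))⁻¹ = (0 3)(2 8)(5 7 6)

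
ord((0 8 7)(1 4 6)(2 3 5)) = 3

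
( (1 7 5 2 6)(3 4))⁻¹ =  (1 6 2 5 7)(3 4)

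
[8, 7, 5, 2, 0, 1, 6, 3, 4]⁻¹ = [4, 5, 3, 7, 8, 2, 6, 1, 0]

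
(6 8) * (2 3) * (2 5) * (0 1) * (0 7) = (0 1 7)(2 3 5)(6 8)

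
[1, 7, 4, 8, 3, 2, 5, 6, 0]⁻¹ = [8, 0, 5, 4, 2, 6, 7, 1, 3]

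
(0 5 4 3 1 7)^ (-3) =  (0 3)(1 5)(4 7)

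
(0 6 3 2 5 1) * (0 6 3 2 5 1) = (0 3 5)(1 6 2)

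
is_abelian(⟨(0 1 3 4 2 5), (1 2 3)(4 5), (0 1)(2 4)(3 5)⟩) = no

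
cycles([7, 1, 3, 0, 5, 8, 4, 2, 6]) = (0 7 2 3) (4 5 8 6) 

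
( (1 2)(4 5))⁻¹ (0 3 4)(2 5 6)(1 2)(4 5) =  (0 3 5)(1 4 6)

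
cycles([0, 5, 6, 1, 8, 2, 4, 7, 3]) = (1 5 2 6 4 8 3)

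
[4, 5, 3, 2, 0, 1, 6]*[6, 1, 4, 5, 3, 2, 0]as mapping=[0→3, 1→2, 2→5, 3→4, 4→6, 5→1, 6→0]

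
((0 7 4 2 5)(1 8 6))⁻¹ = (0 5 2 4 7)(1 6 8)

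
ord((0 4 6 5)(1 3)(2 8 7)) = 12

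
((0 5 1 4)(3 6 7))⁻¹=(0 4 1 5)(3 7 6)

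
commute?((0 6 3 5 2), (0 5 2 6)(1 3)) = no:(0 6 3 5 2)*(0 5 2 6)(1 3) = (1 3 2 5 6), (0 5 2 6)(1 3)*(0 6 3 5 2) = (0 2 3 1 5)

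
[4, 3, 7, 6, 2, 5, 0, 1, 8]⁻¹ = [6, 7, 4, 1, 0, 5, 3, 2, 8]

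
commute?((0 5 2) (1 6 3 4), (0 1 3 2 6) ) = no:(0 5 2) (1 6 3 4)*(0 1 3 2 6) = (0 5 6 2 1) (3 4), (0 1 3 2 6)*(0 5 2) (1 6 3 4) = (0 6 5 2 3) (1 4) 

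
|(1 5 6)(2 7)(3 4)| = 6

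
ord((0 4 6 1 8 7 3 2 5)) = 9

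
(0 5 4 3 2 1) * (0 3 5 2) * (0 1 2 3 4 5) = (0 3 1 4)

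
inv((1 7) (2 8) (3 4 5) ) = (1 7) (2 8) (3 5 4) 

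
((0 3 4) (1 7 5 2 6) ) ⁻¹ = (0 4 3) (1 6 2 5 7) 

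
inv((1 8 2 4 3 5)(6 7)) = (1 5 3 4 2 8)(6 7)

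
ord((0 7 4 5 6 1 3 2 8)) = 9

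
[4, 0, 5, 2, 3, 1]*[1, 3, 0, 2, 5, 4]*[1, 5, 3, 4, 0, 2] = [2, 5, 0, 1, 3, 4]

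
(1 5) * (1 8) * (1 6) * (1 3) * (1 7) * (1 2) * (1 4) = (1 5 8 6 3 7 2 4)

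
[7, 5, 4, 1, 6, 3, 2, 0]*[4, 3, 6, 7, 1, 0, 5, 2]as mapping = [0→2, 1→0, 2→1, 3→3, 4→5, 5→7, 6→6, 7→4]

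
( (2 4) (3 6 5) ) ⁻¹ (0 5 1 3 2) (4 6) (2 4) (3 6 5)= (0 3 1 6 4) (2 5) 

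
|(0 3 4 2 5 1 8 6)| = 8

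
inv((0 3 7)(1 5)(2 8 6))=(0 7 3)(1 5)(2 6 8)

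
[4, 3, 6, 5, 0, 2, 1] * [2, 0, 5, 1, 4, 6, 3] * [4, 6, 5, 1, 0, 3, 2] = [0, 6, 1, 2, 5, 3, 4]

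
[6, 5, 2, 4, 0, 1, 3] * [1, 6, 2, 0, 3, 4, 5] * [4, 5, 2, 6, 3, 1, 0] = [1, 3, 2, 6, 5, 0, 4]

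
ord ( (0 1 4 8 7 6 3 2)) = 8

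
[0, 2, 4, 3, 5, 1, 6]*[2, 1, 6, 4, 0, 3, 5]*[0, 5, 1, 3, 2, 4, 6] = [1, 6, 0, 2, 3, 5, 4]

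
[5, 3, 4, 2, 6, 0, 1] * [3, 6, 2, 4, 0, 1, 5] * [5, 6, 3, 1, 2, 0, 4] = [6, 2, 5, 3, 0, 1, 4]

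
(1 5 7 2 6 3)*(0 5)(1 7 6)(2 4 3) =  (0 5 6 2 1)(3 7 4)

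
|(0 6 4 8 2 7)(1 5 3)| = 6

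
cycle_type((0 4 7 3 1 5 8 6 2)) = 9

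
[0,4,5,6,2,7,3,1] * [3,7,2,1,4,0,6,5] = [3,4,0,6,2,5,1,7]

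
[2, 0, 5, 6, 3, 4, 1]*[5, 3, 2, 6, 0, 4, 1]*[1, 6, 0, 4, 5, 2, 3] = [0, 2, 5, 6, 3, 1, 4]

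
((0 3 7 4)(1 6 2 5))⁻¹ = (0 4 7 3)(1 5 2 6)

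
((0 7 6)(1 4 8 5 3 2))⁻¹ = (0 6 7)(1 2 3 5 8 4)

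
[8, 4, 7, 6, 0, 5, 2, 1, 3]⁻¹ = [4, 7, 6, 8, 1, 5, 3, 2, 0]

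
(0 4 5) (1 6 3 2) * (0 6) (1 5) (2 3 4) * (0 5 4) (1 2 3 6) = (0 3 6) (1 5) (2 4) 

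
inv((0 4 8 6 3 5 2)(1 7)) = (0 2 5 3 6 8 4)(1 7)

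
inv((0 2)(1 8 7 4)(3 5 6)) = (0 2)(1 4 7 8)(3 6 5)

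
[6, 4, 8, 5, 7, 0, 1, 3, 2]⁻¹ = [5, 6, 8, 7, 1, 3, 0, 4, 2]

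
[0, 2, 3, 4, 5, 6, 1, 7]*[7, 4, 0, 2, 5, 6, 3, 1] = [7, 0, 2, 5, 6, 3, 4, 1]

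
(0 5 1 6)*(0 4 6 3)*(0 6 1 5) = (1 3 6 4)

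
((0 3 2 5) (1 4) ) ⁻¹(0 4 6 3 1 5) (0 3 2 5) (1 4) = (0 3 1 6 2 4) 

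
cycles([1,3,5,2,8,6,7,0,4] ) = (0 1 3 2 5 6 7)(4 8)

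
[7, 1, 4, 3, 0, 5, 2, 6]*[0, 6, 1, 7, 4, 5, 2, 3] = [3, 6, 4, 7, 0, 5, 1, 2]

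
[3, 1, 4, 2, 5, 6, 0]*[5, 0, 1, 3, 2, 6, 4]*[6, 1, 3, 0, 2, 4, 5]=[0, 6, 3, 1, 5, 2, 4]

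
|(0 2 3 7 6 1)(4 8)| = 6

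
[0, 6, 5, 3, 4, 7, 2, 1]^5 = [0, 1, 2, 3, 4, 5, 6, 7]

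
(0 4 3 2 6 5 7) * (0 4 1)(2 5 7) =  (0 1)(2 6 7 4 3 5)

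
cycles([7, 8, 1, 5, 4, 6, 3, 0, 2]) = (0 7)(1 8 2)(3 5 6)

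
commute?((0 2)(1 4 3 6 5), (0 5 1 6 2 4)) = no:(0 2)(1 4 3 6 5)*(0 5 1 6 2 4) = (0 4 3 2 5 6 1), (0 5 1 6 2 4)*(0 2)(1 4 3 6 5) = (0 1 5 4 2 3 6)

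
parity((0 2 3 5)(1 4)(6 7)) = odd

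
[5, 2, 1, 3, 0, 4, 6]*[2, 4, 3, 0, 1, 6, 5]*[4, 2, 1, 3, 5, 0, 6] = [6, 3, 5, 4, 1, 2, 0]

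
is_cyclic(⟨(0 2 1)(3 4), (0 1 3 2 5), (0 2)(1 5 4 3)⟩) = no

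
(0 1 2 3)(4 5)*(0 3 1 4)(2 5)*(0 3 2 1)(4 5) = (0 5 3 2)(1 4)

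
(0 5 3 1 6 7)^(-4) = (0 3 6)(1 7 5)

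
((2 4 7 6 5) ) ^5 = () 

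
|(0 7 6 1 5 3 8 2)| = 8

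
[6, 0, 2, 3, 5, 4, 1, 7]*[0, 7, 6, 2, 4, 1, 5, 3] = [5, 0, 6, 2, 1, 4, 7, 3]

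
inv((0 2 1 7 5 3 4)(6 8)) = (0 4 3 5 7 1 2)(6 8)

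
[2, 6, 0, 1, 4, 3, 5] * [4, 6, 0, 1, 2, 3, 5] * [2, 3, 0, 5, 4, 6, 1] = [2, 6, 4, 1, 0, 3, 5]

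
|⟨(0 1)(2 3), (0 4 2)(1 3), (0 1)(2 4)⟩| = 120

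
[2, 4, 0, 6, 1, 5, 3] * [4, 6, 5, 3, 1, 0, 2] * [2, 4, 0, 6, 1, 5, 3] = [5, 4, 1, 0, 3, 2, 6]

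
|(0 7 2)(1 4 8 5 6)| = 15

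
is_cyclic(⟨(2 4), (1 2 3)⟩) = no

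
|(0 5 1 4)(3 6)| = 4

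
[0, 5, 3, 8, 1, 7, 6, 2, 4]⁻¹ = [0, 4, 7, 2, 8, 1, 6, 5, 3]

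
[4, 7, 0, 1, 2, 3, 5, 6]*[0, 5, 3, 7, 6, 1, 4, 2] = [6, 2, 0, 5, 3, 7, 1, 4]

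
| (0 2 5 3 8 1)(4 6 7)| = 6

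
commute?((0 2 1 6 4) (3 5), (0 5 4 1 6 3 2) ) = no:(0 2 1 6 4) (3 5)*(0 5 4 1 6 3 2) = (1 3 4 5 2 6), (0 5 4 1 6 3 2)*(0 2 1 6 4) (3 5) = (0 3 1 4 6 5) 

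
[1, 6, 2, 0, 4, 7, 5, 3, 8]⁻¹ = [3, 0, 2, 7, 4, 6, 1, 5, 8]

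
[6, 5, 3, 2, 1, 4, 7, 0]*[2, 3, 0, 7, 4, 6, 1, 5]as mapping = [0→1, 1→6, 2→7, 3→0, 4→3, 5→4, 6→5, 7→2]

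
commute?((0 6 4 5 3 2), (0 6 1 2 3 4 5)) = no:(0 6 4 5 3 2)*(0 6 1 2 3 4 5) = (0 1 2 6 5 4), (0 6 1 2 3 4 5)*(0 6 4 5 3 2) = (0 4 3 5 6 1)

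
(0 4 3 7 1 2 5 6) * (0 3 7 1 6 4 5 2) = (0 5 4 7 6 3 1)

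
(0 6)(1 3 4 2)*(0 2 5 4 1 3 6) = (1 6 2 3)(4 5)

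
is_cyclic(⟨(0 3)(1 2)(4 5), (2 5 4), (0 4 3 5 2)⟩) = no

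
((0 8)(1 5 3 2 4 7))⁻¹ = (0 8)(1 7 4 2 3 5)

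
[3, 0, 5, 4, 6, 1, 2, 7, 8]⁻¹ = [1, 5, 6, 0, 3, 2, 4, 7, 8]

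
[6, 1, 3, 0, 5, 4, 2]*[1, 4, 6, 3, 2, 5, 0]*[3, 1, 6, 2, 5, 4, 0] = [3, 5, 2, 1, 4, 6, 0]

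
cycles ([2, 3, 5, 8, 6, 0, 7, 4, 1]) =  (0 2 5)(1 3 8)(4 6 7)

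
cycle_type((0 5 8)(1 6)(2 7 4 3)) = 2.3.4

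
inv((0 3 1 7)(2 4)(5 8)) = (0 7 1 3)(2 4)(5 8)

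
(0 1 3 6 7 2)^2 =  (0 3 7)(1 6 2)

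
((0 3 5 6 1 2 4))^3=(0 6 4 5 2 3 1)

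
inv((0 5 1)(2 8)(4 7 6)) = (0 1 5)(2 8)(4 6 7)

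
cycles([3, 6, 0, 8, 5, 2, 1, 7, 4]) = (0 3 8 4 5 2)(1 6)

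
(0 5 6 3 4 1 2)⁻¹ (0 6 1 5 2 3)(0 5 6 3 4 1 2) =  (0 4 5 3 2 6)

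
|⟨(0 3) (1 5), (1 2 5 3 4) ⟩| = 360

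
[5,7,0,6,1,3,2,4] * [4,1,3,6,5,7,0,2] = [7,2,4,0,1,6,3,5]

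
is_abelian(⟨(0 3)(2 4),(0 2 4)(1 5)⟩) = no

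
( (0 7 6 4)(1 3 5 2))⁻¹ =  (0 4 6 7)(1 2 5 3)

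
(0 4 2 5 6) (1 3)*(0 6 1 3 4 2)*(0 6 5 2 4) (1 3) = (0 4 6 5 3 1) 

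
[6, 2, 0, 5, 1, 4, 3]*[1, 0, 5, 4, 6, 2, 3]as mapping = [0→3, 1→5, 2→1, 3→2, 4→0, 5→6, 6→4]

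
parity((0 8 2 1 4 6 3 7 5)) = even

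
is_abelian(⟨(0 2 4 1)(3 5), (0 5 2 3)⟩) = no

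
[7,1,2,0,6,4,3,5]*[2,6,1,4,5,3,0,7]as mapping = [0→7,1→6,2→1,3→2,4→0,5→5,6→4,7→3]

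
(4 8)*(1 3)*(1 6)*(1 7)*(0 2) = (0 2)(1 3 6 7)(4 8)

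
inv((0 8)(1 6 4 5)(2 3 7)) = (0 8)(1 5 4 6)(2 7 3)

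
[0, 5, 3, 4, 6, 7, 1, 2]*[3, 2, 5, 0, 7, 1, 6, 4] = [3, 1, 0, 7, 6, 4, 2, 5]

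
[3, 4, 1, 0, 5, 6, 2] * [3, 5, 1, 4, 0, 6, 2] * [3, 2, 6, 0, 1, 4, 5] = [1, 3, 4, 0, 5, 6, 2]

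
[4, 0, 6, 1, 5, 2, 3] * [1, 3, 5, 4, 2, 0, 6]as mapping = [0→2, 1→1, 2→6, 3→3, 4→0, 5→5, 6→4]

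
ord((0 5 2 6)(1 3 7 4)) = 4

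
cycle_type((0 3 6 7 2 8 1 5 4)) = 9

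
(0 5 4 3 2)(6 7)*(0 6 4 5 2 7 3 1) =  (0 2 6 3 7 4 1)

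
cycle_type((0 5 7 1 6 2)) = 6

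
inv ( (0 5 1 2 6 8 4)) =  (0 4 8 6 2 1 5)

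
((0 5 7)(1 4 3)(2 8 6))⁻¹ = (0 7 5)(1 3 4)(2 6 8)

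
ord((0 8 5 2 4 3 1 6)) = 8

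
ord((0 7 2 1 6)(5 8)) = 10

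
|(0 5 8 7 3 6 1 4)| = 8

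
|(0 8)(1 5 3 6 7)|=10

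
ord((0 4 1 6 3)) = 5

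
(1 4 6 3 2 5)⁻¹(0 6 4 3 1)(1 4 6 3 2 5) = (0 3 6 2 4)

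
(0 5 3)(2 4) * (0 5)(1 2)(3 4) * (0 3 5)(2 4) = (0 3)(1 4)(2 5)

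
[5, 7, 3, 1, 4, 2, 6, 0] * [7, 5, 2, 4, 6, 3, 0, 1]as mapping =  [0→3, 1→1, 2→4, 3→5, 4→6, 5→2, 6→0, 7→7]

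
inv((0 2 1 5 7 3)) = (0 3 7 5 1 2)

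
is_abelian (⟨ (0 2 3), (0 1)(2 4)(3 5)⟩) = no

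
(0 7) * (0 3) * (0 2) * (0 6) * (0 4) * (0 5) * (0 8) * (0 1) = (0 7 3 2 6 4 5 8 1)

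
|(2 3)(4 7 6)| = 6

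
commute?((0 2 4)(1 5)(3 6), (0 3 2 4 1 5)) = no:(0 2 4)(1 5)(3 6) * (0 3 2 4 1 5) = (0 4 3 6 2 1), (0 3 2 4 1 5) * (0 2 4)(1 5)(3 6) = (0 6 3 4 5 2)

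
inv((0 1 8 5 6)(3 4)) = (0 6 5 8 1)(3 4)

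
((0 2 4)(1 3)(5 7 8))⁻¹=(0 4 2)(1 3)(5 8 7)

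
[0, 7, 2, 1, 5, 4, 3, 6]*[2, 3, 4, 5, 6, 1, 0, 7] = [2, 7, 4, 3, 1, 6, 5, 0]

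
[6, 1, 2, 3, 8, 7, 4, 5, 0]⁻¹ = [8, 1, 2, 3, 6, 7, 0, 5, 4]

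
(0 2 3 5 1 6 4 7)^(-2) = (0 4 1 3)(2 7 6 5)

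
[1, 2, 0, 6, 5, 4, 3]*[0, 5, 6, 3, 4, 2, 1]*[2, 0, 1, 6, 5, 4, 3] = [4, 3, 2, 0, 1, 5, 6]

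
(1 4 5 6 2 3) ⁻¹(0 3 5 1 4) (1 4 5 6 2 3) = (0 1 6 4 5) 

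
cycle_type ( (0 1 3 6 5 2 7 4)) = 8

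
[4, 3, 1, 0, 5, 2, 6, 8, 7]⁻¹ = [3, 2, 5, 1, 0, 4, 6, 8, 7]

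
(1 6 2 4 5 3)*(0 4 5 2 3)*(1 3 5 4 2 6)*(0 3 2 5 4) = (0 5 3 2)(4 6)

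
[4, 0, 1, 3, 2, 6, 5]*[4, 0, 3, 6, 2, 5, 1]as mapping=[0→2, 1→4, 2→0, 3→6, 4→3, 5→1, 6→5]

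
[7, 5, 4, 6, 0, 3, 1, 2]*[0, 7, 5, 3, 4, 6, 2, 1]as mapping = [0→1, 1→6, 2→4, 3→2, 4→0, 5→3, 6→7, 7→5]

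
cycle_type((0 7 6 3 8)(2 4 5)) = 3.5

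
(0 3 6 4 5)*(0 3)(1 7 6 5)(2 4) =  (1 7 6 2 4)(3 5)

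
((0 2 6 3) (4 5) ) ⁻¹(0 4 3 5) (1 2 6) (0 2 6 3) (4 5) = (0 4 2 5) (1 6 3) 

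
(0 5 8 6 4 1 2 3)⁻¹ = (0 3 2 1 4 6 8 5)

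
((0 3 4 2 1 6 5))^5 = (0 6 2 3 5 1 4)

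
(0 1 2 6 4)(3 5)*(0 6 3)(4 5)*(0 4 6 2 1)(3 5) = (2 5 4)(3 6)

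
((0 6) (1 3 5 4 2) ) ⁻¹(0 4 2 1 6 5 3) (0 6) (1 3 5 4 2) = (0 4 5 6 2 1 3) 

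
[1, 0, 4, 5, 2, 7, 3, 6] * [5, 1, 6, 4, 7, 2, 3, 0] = [1, 5, 7, 2, 6, 0, 4, 3]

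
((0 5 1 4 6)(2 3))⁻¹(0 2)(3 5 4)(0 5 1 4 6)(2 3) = (1 6 2)(3 5)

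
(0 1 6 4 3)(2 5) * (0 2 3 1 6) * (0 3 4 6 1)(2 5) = (0 1 3 5 4)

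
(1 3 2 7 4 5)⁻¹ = (1 5 4 7 2 3)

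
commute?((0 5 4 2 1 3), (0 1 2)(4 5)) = no:(0 5 4 2 1 3) * (0 1 2)(4 5) = (0 4)(1 3), (0 1 2)(4 5) * (0 5 4 2 1 3) = (0 3)(2 5)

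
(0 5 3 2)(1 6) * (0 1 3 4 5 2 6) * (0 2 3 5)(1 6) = (0 3 1 2 6 5 4)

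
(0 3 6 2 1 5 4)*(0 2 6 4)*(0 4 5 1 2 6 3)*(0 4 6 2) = (0 4 2)(3 5 6)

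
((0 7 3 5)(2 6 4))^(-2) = (0 3)(2 6 4)(5 7)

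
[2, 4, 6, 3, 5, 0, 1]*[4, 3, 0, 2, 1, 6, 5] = [0, 1, 5, 2, 6, 4, 3]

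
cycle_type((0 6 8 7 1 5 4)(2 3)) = 2.7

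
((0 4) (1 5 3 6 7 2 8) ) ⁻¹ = (0 4) (1 8 2 7 6 3 5) 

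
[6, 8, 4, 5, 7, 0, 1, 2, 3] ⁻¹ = [5, 6, 7, 8, 2, 3, 0, 4, 1] 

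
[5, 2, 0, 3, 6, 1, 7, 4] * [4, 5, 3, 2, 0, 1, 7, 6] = [1, 3, 4, 2, 7, 5, 6, 0]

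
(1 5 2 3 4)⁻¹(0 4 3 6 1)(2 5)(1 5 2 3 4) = (0 1 4 6 5)(2 3)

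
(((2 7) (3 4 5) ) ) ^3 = (2 7) 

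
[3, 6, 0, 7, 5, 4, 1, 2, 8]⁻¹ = [2, 6, 7, 0, 5, 4, 1, 3, 8]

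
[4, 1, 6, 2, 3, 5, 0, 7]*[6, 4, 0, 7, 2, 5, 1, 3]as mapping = [0→2, 1→4, 2→1, 3→0, 4→7, 5→5, 6→6, 7→3]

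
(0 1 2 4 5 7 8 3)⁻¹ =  (0 3 8 7 5 4 2 1)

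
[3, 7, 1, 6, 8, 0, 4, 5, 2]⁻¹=[5, 2, 8, 0, 6, 7, 3, 1, 4]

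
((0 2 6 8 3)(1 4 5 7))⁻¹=(0 3 8 6 2)(1 7 5 4)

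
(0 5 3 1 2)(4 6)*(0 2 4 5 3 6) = (0 3 1 4)(5 6)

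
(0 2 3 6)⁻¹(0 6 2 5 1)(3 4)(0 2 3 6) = (0 3 5 1 2)(4 6)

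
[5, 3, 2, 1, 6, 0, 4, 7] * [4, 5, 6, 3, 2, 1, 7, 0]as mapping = [0→1, 1→3, 2→6, 3→5, 4→7, 5→4, 6→2, 7→0]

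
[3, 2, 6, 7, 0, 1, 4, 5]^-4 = [1, 0, 3, 2, 5, 4, 7, 6]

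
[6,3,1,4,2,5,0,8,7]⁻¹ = [6,2,4,1,3,5,0,8,7]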